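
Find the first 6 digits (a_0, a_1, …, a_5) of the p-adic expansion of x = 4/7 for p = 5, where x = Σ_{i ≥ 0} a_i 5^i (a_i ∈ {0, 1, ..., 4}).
(a_0, …, a_5) = (2, 4, 2, 3, 0, 2)

v_5(4/7) = 0 (numerator and denominator both coprime to 5), so x ∈ ℤ_5^×. Compute digits iteratively via a_i = x_i mod 5, x_{i+1} = (x_i − a_i)/5, with x_0 = x:
  x_0 = 4/7;  a_0 = 2;  x_1 = (x_0 − 2)/5 = -2/7
  x_1 = -2/7;  a_1 = 4;  x_2 = (x_1 − 4)/5 = -6/7
  x_2 = -6/7;  a_2 = 2;  x_3 = (x_2 − 2)/5 = -4/7
  x_3 = -4/7;  a_3 = 3;  x_4 = (x_3 − 3)/5 = -5/7
  x_4 = -5/7;  a_4 = 0;  x_5 = (x_4 − 0)/5 = -1/7
  x_5 = -1/7;  a_5 = 2;  x_6 = (x_5 − 2)/5 = -3/7
Digits: (2, 4, 2, 3, 0, 2).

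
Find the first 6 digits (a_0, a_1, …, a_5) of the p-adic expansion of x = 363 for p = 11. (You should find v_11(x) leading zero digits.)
(a_0, …, a_5) = (0, 0, 3, 0, 0, 0)

v_11(363) = 2, so a_0 = ... = a_1 = 0. Factor out: x = 11^2 · u with u = 3 a unit in ℤ_11. Expand u iteratively via a_{v+i} = u_i mod 11, u_{i+1} = (u_i − a_{v+i})/11:
  u_0 = 3;  a_2 = 3;  u_1 = (u_0 − 3)/11 = 0
  u_1 = 0;  a_3 = 0;  u_2 = (u_1 − 0)/11 = 0
  u_2 = 0;  a_4 = 0;  u_3 = (u_2 − 0)/11 = 0
  u_3 = 0;  a_5 = 0;  u_4 = (u_3 − 0)/11 = 0
Digits: (0, 0, 3, 0, 0, 0).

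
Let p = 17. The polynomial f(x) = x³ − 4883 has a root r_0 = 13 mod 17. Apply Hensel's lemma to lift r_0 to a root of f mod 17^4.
r_3 = 39674 (mod 83521)

Hensel: r_{i+1} = r_i − f(r_i)/f′(r_i) mod 17^{i+2}, where f′(x) = 3x². Iterate:
  r_0 = 13 (mod 17)
  r_1 = 81 (mod 289)
  r_2 = 370 (mod 4913)
  r_3 = 39674 (mod 83521)
Final: r = 39674 with f(r) ≡ 0 mod 17^4.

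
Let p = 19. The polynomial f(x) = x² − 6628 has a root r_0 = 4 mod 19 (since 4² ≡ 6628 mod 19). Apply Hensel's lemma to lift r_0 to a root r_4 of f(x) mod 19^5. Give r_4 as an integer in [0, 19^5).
r_4 = 915785 (mod 2476099)

Hensel's recurrence: r_{i+1} = r_i − f(r_i)·(f′(r_i))^{-1} mod 19^{i+2}, with f′(x) = 2x. Iterate:
  r_0 = 4 (mod 19)
  r_1 = 289 (mod 361)
  r_2 = 3538 (mod 6859)
  r_3 = 3538 (mod 130321)
  r_4 = 915785 (mod 2476099)
Final: r_4 = 915785, and one checks f(r_4) ≡ 0 mod 19^5.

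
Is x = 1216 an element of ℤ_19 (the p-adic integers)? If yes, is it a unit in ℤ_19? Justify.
x ∈ ℤ_19 but not a unit; v_19(x) = 1 > 0

ℤ_19 = {x ∈ ℚ_19 : v_19(x) ≥ 0} and ℤ_19^× = {x ∈ ℤ_19 : v_19(x) = 0}. Here v_19(1216) = v_19(num) − v_19(den) = 1; compare against these criteria.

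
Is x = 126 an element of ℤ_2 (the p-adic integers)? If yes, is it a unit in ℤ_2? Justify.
x ∈ ℤ_2 but not a unit; v_2(x) = 1 > 0

ℤ_2 = {x ∈ ℚ_2 : v_2(x) ≥ 0} and ℤ_2^× = {x ∈ ℤ_2 : v_2(x) = 0}. Here v_2(126) = v_2(num) − v_2(den) = 1; compare against these criteria.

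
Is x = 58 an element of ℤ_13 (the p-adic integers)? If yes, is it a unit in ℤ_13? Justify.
x ∈ ℤ_13^× (unit); v_13(x) = 0

ℤ_13 = {x ∈ ℚ_13 : v_13(x) ≥ 0} and ℤ_13^× = {x ∈ ℤ_13 : v_13(x) = 0}. Here v_13(58) = v_13(num) − v_13(den) = 0; compare against these criteria.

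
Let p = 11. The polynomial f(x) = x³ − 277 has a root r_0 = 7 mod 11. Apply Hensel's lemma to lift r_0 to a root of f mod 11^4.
r_3 = 10215 (mod 14641)

Hensel: r_{i+1} = r_i − f(r_i)/f′(r_i) mod 11^{i+2}, where f′(x) = 3x². Iterate:
  r_0 = 7 (mod 11)
  r_1 = 51 (mod 121)
  r_2 = 898 (mod 1331)
  r_3 = 10215 (mod 14641)
Final: r = 10215 with f(r) ≡ 0 mod 11^4.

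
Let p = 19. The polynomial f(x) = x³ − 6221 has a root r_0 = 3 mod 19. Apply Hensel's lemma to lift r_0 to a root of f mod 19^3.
r_2 = 6102 (mod 6859)

Hensel: r_{i+1} = r_i − f(r_i)/f′(r_i) mod 19^{i+2}, where f′(x) = 3x². Iterate:
  r_0 = 3 (mod 19)
  r_1 = 326 (mod 361)
  r_2 = 6102 (mod 6859)
Final: r = 6102 with f(r) ≡ 0 mod 19^3.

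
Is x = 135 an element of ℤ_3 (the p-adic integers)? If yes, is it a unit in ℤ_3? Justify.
x ∈ ℤ_3 but not a unit; v_3(x) = 3 > 0

ℤ_3 = {x ∈ ℚ_3 : v_3(x) ≥ 0} and ℤ_3^× = {x ∈ ℤ_3 : v_3(x) = 0}. Here v_3(135) = v_3(num) − v_3(den) = 3; compare against these criteria.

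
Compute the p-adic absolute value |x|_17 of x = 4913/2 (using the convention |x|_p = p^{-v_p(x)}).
|4913/2|_17 = 1/4913

Step 1 — compute v_17(x) by factoring powers of 17 out of the numerator and denominator: v_17(4913/2) = 3. Step 2 — apply |x|_p = p^{-v_p(x)} = 17^{-3} = 1/4913.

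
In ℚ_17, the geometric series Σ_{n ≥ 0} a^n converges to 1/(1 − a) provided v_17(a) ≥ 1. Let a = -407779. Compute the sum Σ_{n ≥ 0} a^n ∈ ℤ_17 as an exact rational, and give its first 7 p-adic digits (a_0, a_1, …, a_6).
Σ a^n = 1/(1 − a) = 1/407780;  first 7 digits = (1, 0, 0, 2, 12, 16, 3)

v_17(a) = 3 ≥ 1, so the series converges in ℤ_17 to 1/(1 − a) = 1/(1 − (-407779)) = 1/407780. Expand this rational in ℤ_17: compute digits iteratively via d_i = x_i mod 17, x_{i+1} = (x_i − d_i)/17. The first 7 digits are (1, 0, 0, 2, 12, 16, 3).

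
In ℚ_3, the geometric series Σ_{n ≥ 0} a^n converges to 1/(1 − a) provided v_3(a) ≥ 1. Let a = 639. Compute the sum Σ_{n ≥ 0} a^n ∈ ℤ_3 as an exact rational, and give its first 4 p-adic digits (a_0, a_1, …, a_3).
Σ a^n = 1/(1 − a) = -1/638;  first 4 digits = (1, 0, 2, 2)

v_3(a) = 2 ≥ 1, so the series converges in ℤ_3 to 1/(1 − a) = 1/(1 − 639) = -1/638. Expand this rational in ℤ_3: compute digits iteratively via d_i = x_i mod 3, x_{i+1} = (x_i − d_i)/3. The first 4 digits are (1, 0, 2, 2).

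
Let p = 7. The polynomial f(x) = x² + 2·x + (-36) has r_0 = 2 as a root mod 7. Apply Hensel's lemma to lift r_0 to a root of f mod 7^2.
r_1 = 23 (mod 49)

Hensel: r_{i+1} = r_i − f(r_i)·(f′(r_i))^{-1} mod 7^{i+2}, f′(x) = 2x + 2. Iterate:
  r_0 = 2 (mod 7)
  r_1 = 23 (mod 49)
Final: r = 23 satisfies f(r) ≡ 0 mod 7^2.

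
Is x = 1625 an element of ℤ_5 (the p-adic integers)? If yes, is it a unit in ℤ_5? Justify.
x ∈ ℤ_5 but not a unit; v_5(x) = 3 > 0

ℤ_5 = {x ∈ ℚ_5 : v_5(x) ≥ 0} and ℤ_5^× = {x ∈ ℤ_5 : v_5(x) = 0}. Here v_5(1625) = v_5(num) − v_5(den) = 3; compare against these criteria.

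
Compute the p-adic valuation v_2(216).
v_2(216) = 3

v_2(n) is the largest exponent k such that 2^k divides n. Factor out: 216 = 2^3 · 27. (Sign doesn't affect v_p.) So v_2(216) = 3.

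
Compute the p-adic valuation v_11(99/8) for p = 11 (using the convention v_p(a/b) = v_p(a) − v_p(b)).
v_11(99/8) = 1

Factor powers of 11 from the numerator and denominator of the reduced fraction: 99 = 11^1 · 9 and 8 = 11^0 · 8. Apply v_p(a/b) = v_p(a) − v_p(b): v_11(99/8) = 1 − 0 = 1.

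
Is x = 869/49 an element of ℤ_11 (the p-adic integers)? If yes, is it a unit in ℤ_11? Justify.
x ∈ ℤ_11 but not a unit; v_11(x) = 1 > 0

ℤ_11 = {x ∈ ℚ_11 : v_11(x) ≥ 0} and ℤ_11^× = {x ∈ ℤ_11 : v_11(x) = 0}. Here v_11(869/49) = v_11(num) − v_11(den) = 1; compare against these criteria.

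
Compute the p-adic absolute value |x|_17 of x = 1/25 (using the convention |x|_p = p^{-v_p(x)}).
|1/25|_17 = 1

Step 1 — compute v_17(x) by factoring powers of 17 out of the numerator and denominator: v_17(1/25) = 0. Step 2 — apply |x|_p = p^{-v_p(x)} = 17^{0} = 1.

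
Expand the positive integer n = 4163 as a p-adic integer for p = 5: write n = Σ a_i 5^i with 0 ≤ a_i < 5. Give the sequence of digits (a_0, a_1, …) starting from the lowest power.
(a_0, a_1, …) = (3, 2, 1, 3, 1, 1)

Repeated division by 5 gives the digits low-to-high: 4163 = 3 + 2·5^1 + 1·5^2 + 3·5^3 + 1·5^4 + 1·5^5. Digit sequence: (3, 2, 1, 3, 1, 1).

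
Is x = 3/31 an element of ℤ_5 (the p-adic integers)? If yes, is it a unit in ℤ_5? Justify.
x ∈ ℤ_5^× (unit); v_5(x) = 0

ℤ_5 = {x ∈ ℚ_5 : v_5(x) ≥ 0} and ℤ_5^× = {x ∈ ℤ_5 : v_5(x) = 0}. Here v_5(3/31) = v_5(num) − v_5(den) = 0; compare against these criteria.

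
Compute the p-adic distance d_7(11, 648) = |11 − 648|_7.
d_7(11, 648) = 1/49

Step 1 — x − y = 11 − 648 = -637. Step 2 — v_7(-637) = 2 (factor: -637 = −(7^2 · 13); the sign does not affect v_p). Step 3 — |x − y|_7 = 7^{-2} = 1/49.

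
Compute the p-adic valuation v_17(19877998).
v_17(19877998) = 5

v_17(n) is the largest exponent k such that 17^k divides n. Factor out: 19877998 = 17^5 · 14. (Sign doesn't affect v_p.) So v_17(19877998) = 5.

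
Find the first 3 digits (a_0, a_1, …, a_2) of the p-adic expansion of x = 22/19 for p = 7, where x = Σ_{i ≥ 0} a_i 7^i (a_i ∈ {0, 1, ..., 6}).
(a_0, …, a_2) = (3, 6, 5)

v_7(22/19) = 0 (numerator and denominator both coprime to 7), so x ∈ ℤ_7^×. Compute digits iteratively via a_i = x_i mod 7, x_{i+1} = (x_i − a_i)/7, with x_0 = x:
  x_0 = 22/19;  a_0 = 3;  x_1 = (x_0 − 3)/7 = -5/19
  x_1 = -5/19;  a_1 = 6;  x_2 = (x_1 − 6)/7 = -17/19
  x_2 = -17/19;  a_2 = 5;  x_3 = (x_2 − 5)/7 = -16/19
Digits: (3, 6, 5).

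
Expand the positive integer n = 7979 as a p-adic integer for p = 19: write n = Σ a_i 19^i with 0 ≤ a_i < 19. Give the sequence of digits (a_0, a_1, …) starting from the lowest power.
(a_0, a_1, …) = (18, 1, 3, 1)

Repeated division by 19 gives the digits low-to-high: 7979 = 18 + 1·19^1 + 3·19^2 + 1·19^3. Digit sequence: (18, 1, 3, 1).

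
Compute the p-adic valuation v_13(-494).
v_13(-494) = 1

v_13(n) is the largest exponent k such that 13^k divides n. Factor out: -494 = -13^1 · 38. (Sign doesn't affect v_p.) So v_13(-494) = 1.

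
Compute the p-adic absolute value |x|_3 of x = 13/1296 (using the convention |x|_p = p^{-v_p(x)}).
|13/1296|_3 = 81

Step 1 — compute v_3(x) by factoring powers of 3 out of the numerator and denominator: v_3(13/1296) = -4. Step 2 — apply |x|_p = p^{-v_p(x)} = 3^{4} = 81.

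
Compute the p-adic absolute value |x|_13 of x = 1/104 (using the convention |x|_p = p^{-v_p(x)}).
|1/104|_13 = 13

Step 1 — compute v_13(x) by factoring powers of 13 out of the numerator and denominator: v_13(1/104) = -1. Step 2 — apply |x|_p = p^{-v_p(x)} = 13^{1} = 13.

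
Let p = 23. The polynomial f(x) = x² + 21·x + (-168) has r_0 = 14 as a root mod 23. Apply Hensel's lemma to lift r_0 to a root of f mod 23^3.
r_2 = 5373 (mod 12167)

Hensel: r_{i+1} = r_i − f(r_i)·(f′(r_i))^{-1} mod 23^{i+2}, f′(x) = 2x + 21. Iterate:
  r_0 = 14 (mod 23)
  r_1 = 83 (mod 529)
  r_2 = 5373 (mod 12167)
Final: r = 5373 satisfies f(r) ≡ 0 mod 23^3.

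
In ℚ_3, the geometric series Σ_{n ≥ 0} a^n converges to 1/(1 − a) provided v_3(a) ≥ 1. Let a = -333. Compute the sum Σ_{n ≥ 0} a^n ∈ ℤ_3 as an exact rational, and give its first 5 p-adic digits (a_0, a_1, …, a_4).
Σ a^n = 1/(1 − a) = 1/334;  first 5 digits = (1, 0, 2, 2, 2)

v_3(a) = 2 ≥ 1, so the series converges in ℤ_3 to 1/(1 − a) = 1/(1 − (-333)) = 1/334. Expand this rational in ℤ_3: compute digits iteratively via d_i = x_i mod 3, x_{i+1} = (x_i − d_i)/3. The first 5 digits are (1, 0, 2, 2, 2).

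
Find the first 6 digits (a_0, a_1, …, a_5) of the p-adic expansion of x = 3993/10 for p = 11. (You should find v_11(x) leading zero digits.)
(a_0, …, a_5) = (0, 0, 0, 8, 7, 7)

v_11(3993/10) = 3, so a_0 = ... = a_2 = 0. Factor out: x = 11^3 · u with u = 3/10 a unit in ℤ_11. Expand u iteratively via a_{v+i} = u_i mod 11, u_{i+1} = (u_i − a_{v+i})/11:
  u_0 = 3/10;  a_3 = 8;  u_1 = (u_0 − 8)/11 = -7/10
  u_1 = -7/10;  a_4 = 7;  u_2 = (u_1 − 7)/11 = -7/10
  u_2 = -7/10;  a_5 = 7;  u_3 = (u_2 − 7)/11 = -7/10
Digits: (0, 0, 0, 8, 7, 7).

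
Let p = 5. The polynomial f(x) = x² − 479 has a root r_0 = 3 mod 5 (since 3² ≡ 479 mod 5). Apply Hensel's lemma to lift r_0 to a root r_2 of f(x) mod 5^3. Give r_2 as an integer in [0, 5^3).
r_2 = 98 (mod 125)

Hensel's recurrence: r_{i+1} = r_i − f(r_i)·(f′(r_i))^{-1} mod 5^{i+2}, with f′(x) = 2x. Iterate:
  r_0 = 3 (mod 5)
  r_1 = 23 (mod 25)
  r_2 = 98 (mod 125)
Final: r_2 = 98, and one checks f(r_2) ≡ 0 mod 5^3.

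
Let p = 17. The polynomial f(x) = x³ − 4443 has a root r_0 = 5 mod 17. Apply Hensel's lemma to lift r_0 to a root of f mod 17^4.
r_3 = 12636 (mod 83521)

Hensel: r_{i+1} = r_i − f(r_i)/f′(r_i) mod 17^{i+2}, where f′(x) = 3x². Iterate:
  r_0 = 5 (mod 17)
  r_1 = 209 (mod 289)
  r_2 = 2810 (mod 4913)
  r_3 = 12636 (mod 83521)
Final: r = 12636 with f(r) ≡ 0 mod 17^4.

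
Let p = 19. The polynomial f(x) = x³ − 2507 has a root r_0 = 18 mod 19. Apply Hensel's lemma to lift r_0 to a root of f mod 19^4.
r_3 = 41267 (mod 130321)

Hensel: r_{i+1} = r_i − f(r_i)/f′(r_i) mod 19^{i+2}, where f′(x) = 3x². Iterate:
  r_0 = 18 (mod 19)
  r_1 = 113 (mod 361)
  r_2 = 113 (mod 6859)
  r_3 = 41267 (mod 130321)
Final: r = 41267 with f(r) ≡ 0 mod 19^4.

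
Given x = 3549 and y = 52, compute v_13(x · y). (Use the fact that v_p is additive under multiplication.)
v_13(184548) = 3

v_p(x) = 2 (factor: 3549 = 13^2 · 21); v_p(y) = 1 (factor: 52 = 13^1 · 4). Additivity: v_p(xy) = v_p(x) + v_p(y) = 2 + 1 = 3. (Direct check: xy = 184548 = 13^3 · (84).)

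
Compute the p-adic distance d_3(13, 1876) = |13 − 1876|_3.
d_3(13, 1876) = 1/81

Step 1 — x − y = 13 − 1876 = -1863. Step 2 — v_3(-1863) = 4 (factor: -1863 = −(3^4 · 23); the sign does not affect v_p). Step 3 — |x − y|_3 = 3^{-4} = 1/81.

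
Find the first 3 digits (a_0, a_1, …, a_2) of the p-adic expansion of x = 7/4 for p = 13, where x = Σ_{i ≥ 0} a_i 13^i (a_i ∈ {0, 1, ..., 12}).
(a_0, …, a_2) = (5, 3, 3)

v_13(7/4) = 0 (numerator and denominator both coprime to 13), so x ∈ ℤ_13^×. Compute digits iteratively via a_i = x_i mod 13, x_{i+1} = (x_i − a_i)/13, with x_0 = x:
  x_0 = 7/4;  a_0 = 5;  x_1 = (x_0 − 5)/13 = -1/4
  x_1 = -1/4;  a_1 = 3;  x_2 = (x_1 − 3)/13 = -1/4
  x_2 = -1/4;  a_2 = 3;  x_3 = (x_2 − 3)/13 = -1/4
Digits: (5, 3, 3).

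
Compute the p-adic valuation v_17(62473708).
v_17(62473708) = 5

v_17(n) is the largest exponent k such that 17^k divides n. Factor out: 62473708 = 17^5 · 44. (Sign doesn't affect v_p.) So v_17(62473708) = 5.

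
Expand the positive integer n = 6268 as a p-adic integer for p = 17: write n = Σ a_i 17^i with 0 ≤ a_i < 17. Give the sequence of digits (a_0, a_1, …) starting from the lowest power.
(a_0, a_1, …) = (12, 11, 4, 1)

Repeated division by 17 gives the digits low-to-high: 6268 = 12 + 11·17^1 + 4·17^2 + 1·17^3. Digit sequence: (12, 11, 4, 1).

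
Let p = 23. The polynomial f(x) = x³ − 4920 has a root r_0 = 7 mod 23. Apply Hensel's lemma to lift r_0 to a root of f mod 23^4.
r_3 = 159627 (mod 279841)

Hensel: r_{i+1} = r_i − f(r_i)/f′(r_i) mod 23^{i+2}, where f′(x) = 3x². Iterate:
  r_0 = 7 (mod 23)
  r_1 = 398 (mod 529)
  r_2 = 1456 (mod 12167)
  r_3 = 159627 (mod 279841)
Final: r = 159627 with f(r) ≡ 0 mod 23^4.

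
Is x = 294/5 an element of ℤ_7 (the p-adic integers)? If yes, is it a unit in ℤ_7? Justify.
x ∈ ℤ_7 but not a unit; v_7(x) = 2 > 0

ℤ_7 = {x ∈ ℚ_7 : v_7(x) ≥ 0} and ℤ_7^× = {x ∈ ℤ_7 : v_7(x) = 0}. Here v_7(294/5) = v_7(num) − v_7(den) = 2; compare against these criteria.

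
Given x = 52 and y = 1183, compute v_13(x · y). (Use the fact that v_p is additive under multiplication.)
v_13(61516) = 3

v_p(x) = 1 (factor: 52 = 13^1 · 4); v_p(y) = 2 (factor: 1183 = 13^2 · 7). Additivity: v_p(xy) = v_p(x) + v_p(y) = 1 + 2 = 3. (Direct check: xy = 61516 = 13^3 · (28).)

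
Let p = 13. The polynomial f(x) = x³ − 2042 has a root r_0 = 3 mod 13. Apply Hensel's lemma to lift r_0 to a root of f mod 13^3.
r_2 = 835 (mod 2197)

Hensel: r_{i+1} = r_i − f(r_i)/f′(r_i) mod 13^{i+2}, where f′(x) = 3x². Iterate:
  r_0 = 3 (mod 13)
  r_1 = 159 (mod 169)
  r_2 = 835 (mod 2197)
Final: r = 835 with f(r) ≡ 0 mod 13^3.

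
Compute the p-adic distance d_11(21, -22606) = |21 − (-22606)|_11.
d_11(21, -22606) = 1/1331

Step 1 — x − y = 21 − (-22606) = 22627. Step 2 — v_11(22627) = 3 (factor: 22627 = (11^3 · 17); the sign does not affect v_p). Step 3 — |x − y|_11 = 11^{-3} = 1/1331.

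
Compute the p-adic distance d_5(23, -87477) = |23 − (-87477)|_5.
d_5(23, -87477) = 1/3125

Step 1 — x − y = 23 − (-87477) = 87500. Step 2 — v_5(87500) = 5 (factor: 87500 = (5^5 · 28); the sign does not affect v_p). Step 3 — |x − y|_5 = 5^{-5} = 1/3125.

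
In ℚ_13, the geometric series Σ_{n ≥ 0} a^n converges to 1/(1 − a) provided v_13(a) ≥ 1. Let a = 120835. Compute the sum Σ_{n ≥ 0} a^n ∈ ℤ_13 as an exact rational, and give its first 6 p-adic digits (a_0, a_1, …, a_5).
Σ a^n = 1/(1 − a) = -1/120834;  first 6 digits = (1, 0, 0, 3, 4, 0)

v_13(a) = 3 ≥ 1, so the series converges in ℤ_13 to 1/(1 − a) = 1/(1 − 120835) = -1/120834. Expand this rational in ℤ_13: compute digits iteratively via d_i = x_i mod 13, x_{i+1} = (x_i − d_i)/13. The first 6 digits are (1, 0, 0, 3, 4, 0).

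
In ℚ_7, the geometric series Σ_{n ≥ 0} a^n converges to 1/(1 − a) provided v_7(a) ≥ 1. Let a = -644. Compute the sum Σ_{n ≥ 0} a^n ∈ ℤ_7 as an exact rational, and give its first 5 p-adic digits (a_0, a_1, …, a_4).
Σ a^n = 1/(1 − a) = 1/645;  first 5 digits = (1, 6, 1, 2, 1)

v_7(a) = 1 ≥ 1, so the series converges in ℤ_7 to 1/(1 − a) = 1/(1 − (-644)) = 1/645. Expand this rational in ℤ_7: compute digits iteratively via d_i = x_i mod 7, x_{i+1} = (x_i − d_i)/7. The first 5 digits are (1, 6, 1, 2, 1).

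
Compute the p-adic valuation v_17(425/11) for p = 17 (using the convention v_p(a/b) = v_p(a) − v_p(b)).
v_17(425/11) = 1

Factor powers of 17 from the numerator and denominator of the reduced fraction: 425 = 17^1 · 25 and 11 = 17^0 · 11. Apply v_p(a/b) = v_p(a) − v_p(b): v_17(425/11) = 1 − 0 = 1.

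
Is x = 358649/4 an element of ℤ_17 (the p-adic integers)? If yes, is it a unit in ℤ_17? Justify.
x ∈ ℤ_17 but not a unit; v_17(x) = 3 > 0

ℤ_17 = {x ∈ ℚ_17 : v_17(x) ≥ 0} and ℤ_17^× = {x ∈ ℤ_17 : v_17(x) = 0}. Here v_17(358649/4) = v_17(num) − v_17(den) = 3; compare against these criteria.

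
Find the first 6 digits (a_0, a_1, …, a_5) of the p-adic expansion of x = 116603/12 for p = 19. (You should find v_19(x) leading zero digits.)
(a_0, …, a_5) = (0, 0, 0, 3, 11, 1)

v_19(116603/12) = 3, so a_0 = ... = a_2 = 0. Factor out: x = 19^3 · u with u = 17/12 a unit in ℤ_19. Expand u iteratively via a_{v+i} = u_i mod 19, u_{i+1} = (u_i − a_{v+i})/19:
  u_0 = 17/12;  a_3 = 3;  u_1 = (u_0 − 3)/19 = -1/12
  u_1 = -1/12;  a_4 = 11;  u_2 = (u_1 − 11)/19 = -7/12
  u_2 = -7/12;  a_5 = 1;  u_3 = (u_2 − 1)/19 = -1/12
Digits: (0, 0, 0, 3, 11, 1).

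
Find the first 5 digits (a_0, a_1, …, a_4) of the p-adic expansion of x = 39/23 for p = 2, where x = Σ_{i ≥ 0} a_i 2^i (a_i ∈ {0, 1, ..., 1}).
(a_0, …, a_4) = (1, 0, 0, 0, 1)

v_2(39/23) = 0 (numerator and denominator both coprime to 2), so x ∈ ℤ_2^×. Compute digits iteratively via a_i = x_i mod 2, x_{i+1} = (x_i − a_i)/2, with x_0 = x:
  x_0 = 39/23;  a_0 = 1;  x_1 = (x_0 − 1)/2 = 8/23
  x_1 = 8/23;  a_1 = 0;  x_2 = (x_1 − 0)/2 = 4/23
  x_2 = 4/23;  a_2 = 0;  x_3 = (x_2 − 0)/2 = 2/23
  x_3 = 2/23;  a_3 = 0;  x_4 = (x_3 − 0)/2 = 1/23
  x_4 = 1/23;  a_4 = 1;  x_5 = (x_4 − 1)/2 = -11/23
Digits: (1, 0, 0, 0, 1).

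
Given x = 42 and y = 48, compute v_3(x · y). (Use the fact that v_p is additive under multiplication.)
v_3(2016) = 2

v_p(x) = 1 (factor: 42 = 3^1 · 14); v_p(y) = 1 (factor: 48 = 3^1 · 16). Additivity: v_p(xy) = v_p(x) + v_p(y) = 1 + 1 = 2. (Direct check: xy = 2016 = 3^2 · (224).)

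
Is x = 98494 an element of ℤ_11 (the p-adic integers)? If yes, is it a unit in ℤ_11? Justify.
x ∈ ℤ_11 but not a unit; v_11(x) = 3 > 0

ℤ_11 = {x ∈ ℚ_11 : v_11(x) ≥ 0} and ℤ_11^× = {x ∈ ℤ_11 : v_11(x) = 0}. Here v_11(98494) = v_11(num) − v_11(den) = 3; compare against these criteria.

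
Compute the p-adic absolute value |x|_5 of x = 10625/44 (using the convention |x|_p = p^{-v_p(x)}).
|10625/44|_5 = 1/625

Step 1 — compute v_5(x) by factoring powers of 5 out of the numerator and denominator: v_5(10625/44) = 4. Step 2 — apply |x|_p = p^{-v_p(x)} = 5^{-4} = 1/625.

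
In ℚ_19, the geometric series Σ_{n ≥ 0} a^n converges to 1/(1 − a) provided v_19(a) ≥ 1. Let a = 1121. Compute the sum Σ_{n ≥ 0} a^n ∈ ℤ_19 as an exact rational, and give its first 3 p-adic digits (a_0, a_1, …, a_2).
Σ a^n = 1/(1 − a) = -1/1120;  first 3 digits = (1, 2, 7)

v_19(a) = 1 ≥ 1, so the series converges in ℤ_19 to 1/(1 − a) = 1/(1 − 1121) = -1/1120. Expand this rational in ℤ_19: compute digits iteratively via d_i = x_i mod 19, x_{i+1} = (x_i − d_i)/19. The first 3 digits are (1, 2, 7).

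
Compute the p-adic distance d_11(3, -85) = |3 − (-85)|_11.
d_11(3, -85) = 1/11

Step 1 — x − y = 3 − (-85) = 88. Step 2 — v_11(88) = 1 (factor: 88 = (11^1 · 8); the sign does not affect v_p). Step 3 — |x − y|_11 = 11^{-1} = 1/11.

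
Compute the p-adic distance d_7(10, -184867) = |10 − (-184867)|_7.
d_7(10, -184867) = 1/16807

Step 1 — x − y = 10 − (-184867) = 184877. Step 2 — v_7(184877) = 5 (factor: 184877 = (7^5 · 11); the sign does not affect v_p). Step 3 — |x − y|_7 = 7^{-5} = 1/16807.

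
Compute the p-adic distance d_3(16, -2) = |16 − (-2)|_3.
d_3(16, -2) = 1/9

Step 1 — x − y = 16 − (-2) = 18. Step 2 — v_3(18) = 2 (factor: 18 = (3^2 · 2); the sign does not affect v_p). Step 3 — |x − y|_3 = 3^{-2} = 1/9.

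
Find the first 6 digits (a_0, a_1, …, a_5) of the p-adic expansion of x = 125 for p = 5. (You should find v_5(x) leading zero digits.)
(a_0, …, a_5) = (0, 0, 0, 1, 0, 0)

v_5(125) = 3, so a_0 = ... = a_2 = 0. Factor out: x = 5^3 · u with u = 1 a unit in ℤ_5. Expand u iteratively via a_{v+i} = u_i mod 5, u_{i+1} = (u_i − a_{v+i})/5:
  u_0 = 1;  a_3 = 1;  u_1 = (u_0 − 1)/5 = 0
  u_1 = 0;  a_4 = 0;  u_2 = (u_1 − 0)/5 = 0
  u_2 = 0;  a_5 = 0;  u_3 = (u_2 − 0)/5 = 0
Digits: (0, 0, 0, 1, 0, 0).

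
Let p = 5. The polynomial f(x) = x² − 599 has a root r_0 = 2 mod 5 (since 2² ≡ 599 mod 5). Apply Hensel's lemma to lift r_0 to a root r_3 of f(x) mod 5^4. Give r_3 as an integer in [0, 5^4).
r_3 = 582 (mod 625)

Hensel's recurrence: r_{i+1} = r_i − f(r_i)·(f′(r_i))^{-1} mod 5^{i+2}, with f′(x) = 2x. Iterate:
  r_0 = 2 (mod 5)
  r_1 = 7 (mod 25)
  r_2 = 82 (mod 125)
  r_3 = 582 (mod 625)
Final: r_3 = 582, and one checks f(r_3) ≡ 0 mod 5^4.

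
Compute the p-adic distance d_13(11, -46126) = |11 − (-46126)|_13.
d_13(11, -46126) = 1/2197

Step 1 — x − y = 11 − (-46126) = 46137. Step 2 — v_13(46137) = 3 (factor: 46137 = (13^3 · 21); the sign does not affect v_p). Step 3 — |x − y|_13 = 13^{-3} = 1/2197.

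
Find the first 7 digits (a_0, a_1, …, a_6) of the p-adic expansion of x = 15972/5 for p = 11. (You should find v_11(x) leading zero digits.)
(a_0, …, a_6) = (0, 0, 0, 9, 6, 6, 6)

v_11(15972/5) = 3, so a_0 = ... = a_2 = 0. Factor out: x = 11^3 · u with u = 12/5 a unit in ℤ_11. Expand u iteratively via a_{v+i} = u_i mod 11, u_{i+1} = (u_i − a_{v+i})/11:
  u_0 = 12/5;  a_3 = 9;  u_1 = (u_0 − 9)/11 = -3/5
  u_1 = -3/5;  a_4 = 6;  u_2 = (u_1 − 6)/11 = -3/5
  u_2 = -3/5;  a_5 = 6;  u_3 = (u_2 − 6)/11 = -3/5
  u_3 = -3/5;  a_6 = 6;  u_4 = (u_3 − 6)/11 = -3/5
Digits: (0, 0, 0, 9, 6, 6, 6).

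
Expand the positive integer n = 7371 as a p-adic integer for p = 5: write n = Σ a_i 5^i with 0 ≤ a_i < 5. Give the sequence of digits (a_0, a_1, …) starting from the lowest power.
(a_0, a_1, …) = (1, 4, 4, 3, 1, 2)

Repeated division by 5 gives the digits low-to-high: 7371 = 1 + 4·5^1 + 4·5^2 + 3·5^3 + 1·5^4 + 2·5^5. Digit sequence: (1, 4, 4, 3, 1, 2).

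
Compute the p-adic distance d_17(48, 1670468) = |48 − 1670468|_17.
d_17(48, 1670468) = 1/83521

Step 1 — x − y = 48 − 1670468 = -1670420. Step 2 — v_17(-1670420) = 4 (factor: -1670420 = −(17^4 · 20); the sign does not affect v_p). Step 3 — |x − y|_17 = 17^{-4} = 1/83521.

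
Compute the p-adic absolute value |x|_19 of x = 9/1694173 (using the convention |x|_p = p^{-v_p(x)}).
|9/1694173|_19 = 130321

Step 1 — compute v_19(x) by factoring powers of 19 out of the numerator and denominator: v_19(9/1694173) = -4. Step 2 — apply |x|_p = p^{-v_p(x)} = 19^{4} = 130321.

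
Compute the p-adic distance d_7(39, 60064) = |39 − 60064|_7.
d_7(39, 60064) = 1/2401

Step 1 — x − y = 39 − 60064 = -60025. Step 2 — v_7(-60025) = 4 (factor: -60025 = −(7^4 · 25); the sign does not affect v_p). Step 3 — |x − y|_7 = 7^{-4} = 1/2401.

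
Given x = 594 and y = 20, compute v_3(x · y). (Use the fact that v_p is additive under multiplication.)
v_3(11880) = 3

v_p(x) = 3 (factor: 594 = 3^3 · 22); v_p(y) = 0 (factor: 20 = 3^0 · 20). Additivity: v_p(xy) = v_p(x) + v_p(y) = 3 + 0 = 3. (Direct check: xy = 11880 = 3^3 · (440).)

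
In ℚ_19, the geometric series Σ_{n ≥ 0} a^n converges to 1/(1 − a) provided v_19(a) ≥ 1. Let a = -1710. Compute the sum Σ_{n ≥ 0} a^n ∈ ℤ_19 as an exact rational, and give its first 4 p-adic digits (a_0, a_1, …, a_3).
Σ a^n = 1/(1 − a) = 1/1711;  first 4 digits = (1, 5, 1, 0)

v_19(a) = 1 ≥ 1, so the series converges in ℤ_19 to 1/(1 − a) = 1/(1 − (-1710)) = 1/1711. Expand this rational in ℤ_19: compute digits iteratively via d_i = x_i mod 19, x_{i+1} = (x_i − d_i)/19. The first 4 digits are (1, 5, 1, 0).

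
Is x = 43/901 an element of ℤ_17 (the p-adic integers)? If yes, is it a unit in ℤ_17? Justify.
x ∉ ℤ_17 (v_17(x) = -1 < 0)

ℤ_17 = {x ∈ ℚ_17 : v_17(x) ≥ 0} and ℤ_17^× = {x ∈ ℤ_17 : v_17(x) = 0}. Here v_17(43/901) = v_17(num) − v_17(den) = -1; compare against these criteria.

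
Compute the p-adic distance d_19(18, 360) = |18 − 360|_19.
d_19(18, 360) = 1/19

Step 1 — x − y = 18 − 360 = -342. Step 2 — v_19(-342) = 1 (factor: -342 = −(19^1 · 18); the sign does not affect v_p). Step 3 — |x − y|_19 = 19^{-1} = 1/19.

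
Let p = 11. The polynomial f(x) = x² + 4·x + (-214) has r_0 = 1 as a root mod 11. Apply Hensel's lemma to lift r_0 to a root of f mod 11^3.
r_2 = 419 (mod 1331)

Hensel: r_{i+1} = r_i − f(r_i)·(f′(r_i))^{-1} mod 11^{i+2}, f′(x) = 2x + 4. Iterate:
  r_0 = 1 (mod 11)
  r_1 = 56 (mod 121)
  r_2 = 419 (mod 1331)
Final: r = 419 satisfies f(r) ≡ 0 mod 11^3.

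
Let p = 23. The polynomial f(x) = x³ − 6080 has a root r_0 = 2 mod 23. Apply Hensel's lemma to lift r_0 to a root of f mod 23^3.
r_2 = 6327 (mod 12167)

Hensel: r_{i+1} = r_i − f(r_i)/f′(r_i) mod 23^{i+2}, where f′(x) = 3x². Iterate:
  r_0 = 2 (mod 23)
  r_1 = 508 (mod 529)
  r_2 = 6327 (mod 12167)
Final: r = 6327 with f(r) ≡ 0 mod 23^3.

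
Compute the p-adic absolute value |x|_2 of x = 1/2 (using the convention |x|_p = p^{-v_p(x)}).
|1/2|_2 = 2

Step 1 — compute v_2(x) by factoring powers of 2 out of the numerator and denominator: v_2(1/2) = -1. Step 2 — apply |x|_p = p^{-v_p(x)} = 2^{1} = 2.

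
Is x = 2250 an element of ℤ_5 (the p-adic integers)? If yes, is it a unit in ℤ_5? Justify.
x ∈ ℤ_5 but not a unit; v_5(x) = 3 > 0

ℤ_5 = {x ∈ ℚ_5 : v_5(x) ≥ 0} and ℤ_5^× = {x ∈ ℤ_5 : v_5(x) = 0}. Here v_5(2250) = v_5(num) − v_5(den) = 3; compare against these criteria.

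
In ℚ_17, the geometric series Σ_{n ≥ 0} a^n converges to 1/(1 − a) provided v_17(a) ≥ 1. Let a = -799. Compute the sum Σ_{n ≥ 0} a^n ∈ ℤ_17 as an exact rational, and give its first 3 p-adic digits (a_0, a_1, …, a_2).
Σ a^n = 1/(1 − a) = 1/800;  first 3 digits = (1, 4, 13)

v_17(a) = 1 ≥ 1, so the series converges in ℤ_17 to 1/(1 − a) = 1/(1 − (-799)) = 1/800. Expand this rational in ℤ_17: compute digits iteratively via d_i = x_i mod 17, x_{i+1} = (x_i − d_i)/17. The first 3 digits are (1, 4, 13).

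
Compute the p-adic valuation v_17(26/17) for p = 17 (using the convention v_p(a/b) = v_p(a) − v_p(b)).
v_17(26/17) = -1

Factor powers of 17 from the numerator and denominator of the reduced fraction: 26 = 17^0 · 26 and 17 = 17^1 · 1. Apply v_p(a/b) = v_p(a) − v_p(b): v_17(26/17) = 0 − 1 = -1.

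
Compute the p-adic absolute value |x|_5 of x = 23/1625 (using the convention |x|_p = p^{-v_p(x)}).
|23/1625|_5 = 125

Step 1 — compute v_5(x) by factoring powers of 5 out of the numerator and denominator: v_5(23/1625) = -3. Step 2 — apply |x|_p = p^{-v_p(x)} = 5^{3} = 125.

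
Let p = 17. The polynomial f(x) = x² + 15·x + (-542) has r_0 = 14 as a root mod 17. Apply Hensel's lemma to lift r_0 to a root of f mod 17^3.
r_2 = 1153 (mod 4913)

Hensel: r_{i+1} = r_i − f(r_i)·(f′(r_i))^{-1} mod 17^{i+2}, f′(x) = 2x + 15. Iterate:
  r_0 = 14 (mod 17)
  r_1 = 286 (mod 289)
  r_2 = 1153 (mod 4913)
Final: r = 1153 satisfies f(r) ≡ 0 mod 17^3.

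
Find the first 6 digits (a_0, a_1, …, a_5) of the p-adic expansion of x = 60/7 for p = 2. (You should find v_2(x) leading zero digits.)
(a_0, …, a_5) = (0, 0, 1, 0, 0, 1)

v_2(60/7) = 2, so a_0 = ... = a_1 = 0. Factor out: x = 2^2 · u with u = 15/7 a unit in ℤ_2. Expand u iteratively via a_{v+i} = u_i mod 2, u_{i+1} = (u_i − a_{v+i})/2:
  u_0 = 15/7;  a_2 = 1;  u_1 = (u_0 − 1)/2 = 4/7
  u_1 = 4/7;  a_3 = 0;  u_2 = (u_1 − 0)/2 = 2/7
  u_2 = 2/7;  a_4 = 0;  u_3 = (u_2 − 0)/2 = 1/7
  u_3 = 1/7;  a_5 = 1;  u_4 = (u_3 − 1)/2 = -3/7
Digits: (0, 0, 1, 0, 0, 1).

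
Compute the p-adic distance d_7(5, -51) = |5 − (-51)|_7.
d_7(5, -51) = 1/7

Step 1 — x − y = 5 − (-51) = 56. Step 2 — v_7(56) = 1 (factor: 56 = (7^1 · 8); the sign does not affect v_p). Step 3 — |x − y|_7 = 7^{-1} = 1/7.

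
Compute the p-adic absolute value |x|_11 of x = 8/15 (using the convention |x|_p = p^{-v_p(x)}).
|8/15|_11 = 1

Step 1 — compute v_11(x) by factoring powers of 11 out of the numerator and denominator: v_11(8/15) = 0. Step 2 — apply |x|_p = p^{-v_p(x)} = 11^{0} = 1.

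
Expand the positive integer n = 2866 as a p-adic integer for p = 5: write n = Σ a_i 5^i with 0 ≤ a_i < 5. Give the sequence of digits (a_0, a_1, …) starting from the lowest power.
(a_0, a_1, …) = (1, 3, 4, 2, 4)

Repeated division by 5 gives the digits low-to-high: 2866 = 1 + 3·5^1 + 4·5^2 + 2·5^3 + 4·5^4. Digit sequence: (1, 3, 4, 2, 4).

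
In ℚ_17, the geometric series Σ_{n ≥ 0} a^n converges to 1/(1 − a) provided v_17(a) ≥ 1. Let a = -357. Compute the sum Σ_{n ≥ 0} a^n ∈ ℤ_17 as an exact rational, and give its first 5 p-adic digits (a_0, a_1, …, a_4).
Σ a^n = 1/(1 − a) = 1/358;  first 5 digits = (1, 13, 14, 12, 1)

v_17(a) = 1 ≥ 1, so the series converges in ℤ_17 to 1/(1 − a) = 1/(1 − (-357)) = 1/358. Expand this rational in ℤ_17: compute digits iteratively via d_i = x_i mod 17, x_{i+1} = (x_i − d_i)/17. The first 5 digits are (1, 13, 14, 12, 1).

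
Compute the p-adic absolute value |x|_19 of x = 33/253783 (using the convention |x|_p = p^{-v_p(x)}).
|33/253783|_19 = 6859

Step 1 — compute v_19(x) by factoring powers of 19 out of the numerator and denominator: v_19(33/253783) = -3. Step 2 — apply |x|_p = p^{-v_p(x)} = 19^{3} = 6859.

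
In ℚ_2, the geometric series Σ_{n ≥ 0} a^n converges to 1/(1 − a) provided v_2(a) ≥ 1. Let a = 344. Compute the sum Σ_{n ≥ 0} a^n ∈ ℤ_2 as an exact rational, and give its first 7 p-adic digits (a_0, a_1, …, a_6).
Σ a^n = 1/(1 − a) = -1/343;  first 7 digits = (1, 0, 0, 1, 1, 0, 0)

v_2(a) = 3 ≥ 1, so the series converges in ℤ_2 to 1/(1 − a) = 1/(1 − 344) = -1/343. Expand this rational in ℤ_2: compute digits iteratively via d_i = x_i mod 2, x_{i+1} = (x_i − d_i)/2. The first 7 digits are (1, 0, 0, 1, 1, 0, 0).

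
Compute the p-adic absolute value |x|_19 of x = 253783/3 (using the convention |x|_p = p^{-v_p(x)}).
|253783/3|_19 = 1/6859

Step 1 — compute v_19(x) by factoring powers of 19 out of the numerator and denominator: v_19(253783/3) = 3. Step 2 — apply |x|_p = p^{-v_p(x)} = 19^{-3} = 1/6859.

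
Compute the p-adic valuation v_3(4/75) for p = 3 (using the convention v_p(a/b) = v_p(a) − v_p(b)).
v_3(4/75) = -1

Factor powers of 3 from the numerator and denominator of the reduced fraction: 4 = 3^0 · 4 and 75 = 3^1 · 25. Apply v_p(a/b) = v_p(a) − v_p(b): v_3(4/75) = 0 − 1 = -1.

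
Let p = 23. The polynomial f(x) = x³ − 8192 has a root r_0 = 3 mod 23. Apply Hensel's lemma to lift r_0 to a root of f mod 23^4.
r_3 = 165373 (mod 279841)

Hensel: r_{i+1} = r_i − f(r_i)/f′(r_i) mod 23^{i+2}, where f′(x) = 3x². Iterate:
  r_0 = 3 (mod 23)
  r_1 = 325 (mod 529)
  r_2 = 7202 (mod 12167)
  r_3 = 165373 (mod 279841)
Final: r = 165373 with f(r) ≡ 0 mod 23^4.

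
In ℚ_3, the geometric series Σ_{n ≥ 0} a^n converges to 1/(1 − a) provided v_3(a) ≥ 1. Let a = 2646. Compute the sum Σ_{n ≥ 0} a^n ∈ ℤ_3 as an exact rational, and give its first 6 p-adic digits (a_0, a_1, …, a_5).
Σ a^n = 1/(1 − a) = -1/2645;  first 6 digits = (1, 0, 0, 2, 2, 1)

v_3(a) = 3 ≥ 1, so the series converges in ℤ_3 to 1/(1 − a) = 1/(1 − 2646) = -1/2645. Expand this rational in ℤ_3: compute digits iteratively via d_i = x_i mod 3, x_{i+1} = (x_i − d_i)/3. The first 6 digits are (1, 0, 0, 2, 2, 1).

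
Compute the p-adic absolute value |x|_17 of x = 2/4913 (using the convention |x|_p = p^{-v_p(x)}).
|2/4913|_17 = 4913

Step 1 — compute v_17(x) by factoring powers of 17 out of the numerator and denominator: v_17(2/4913) = -3. Step 2 — apply |x|_p = p^{-v_p(x)} = 17^{3} = 4913.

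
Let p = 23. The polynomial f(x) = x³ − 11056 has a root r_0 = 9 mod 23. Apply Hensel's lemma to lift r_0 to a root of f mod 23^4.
r_3 = 191162 (mod 279841)

Hensel: r_{i+1} = r_i − f(r_i)/f′(r_i) mod 23^{i+2}, where f′(x) = 3x². Iterate:
  r_0 = 9 (mod 23)
  r_1 = 193 (mod 529)
  r_2 = 8657 (mod 12167)
  r_3 = 191162 (mod 279841)
Final: r = 191162 with f(r) ≡ 0 mod 23^4.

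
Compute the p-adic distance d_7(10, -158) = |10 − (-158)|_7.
d_7(10, -158) = 1/7

Step 1 — x − y = 10 − (-158) = 168. Step 2 — v_7(168) = 1 (factor: 168 = (7^1 · 24); the sign does not affect v_p). Step 3 — |x − y|_7 = 7^{-1} = 1/7.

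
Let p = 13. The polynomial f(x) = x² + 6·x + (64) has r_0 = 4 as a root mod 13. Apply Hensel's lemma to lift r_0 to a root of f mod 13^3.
r_2 = 1421 (mod 2197)

Hensel: r_{i+1} = r_i − f(r_i)·(f′(r_i))^{-1} mod 13^{i+2}, f′(x) = 2x + 6. Iterate:
  r_0 = 4 (mod 13)
  r_1 = 69 (mod 169)
  r_2 = 1421 (mod 2197)
Final: r = 1421 satisfies f(r) ≡ 0 mod 13^3.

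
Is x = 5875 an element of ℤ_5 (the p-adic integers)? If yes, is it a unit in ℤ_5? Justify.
x ∈ ℤ_5 but not a unit; v_5(x) = 3 > 0

ℤ_5 = {x ∈ ℚ_5 : v_5(x) ≥ 0} and ℤ_5^× = {x ∈ ℤ_5 : v_5(x) = 0}. Here v_5(5875) = v_5(num) − v_5(den) = 3; compare against these criteria.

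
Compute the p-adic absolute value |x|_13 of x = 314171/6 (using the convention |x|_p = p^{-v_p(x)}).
|314171/6|_13 = 1/28561

Step 1 — compute v_13(x) by factoring powers of 13 out of the numerator and denominator: v_13(314171/6) = 4. Step 2 — apply |x|_p = p^{-v_p(x)} = 13^{-4} = 1/28561.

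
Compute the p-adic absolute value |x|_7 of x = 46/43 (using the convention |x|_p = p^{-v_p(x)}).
|46/43|_7 = 1

Step 1 — compute v_7(x) by factoring powers of 7 out of the numerator and denominator: v_7(46/43) = 0. Step 2 — apply |x|_p = p^{-v_p(x)} = 7^{0} = 1.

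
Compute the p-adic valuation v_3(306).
v_3(306) = 2

v_3(n) is the largest exponent k such that 3^k divides n. Factor out: 306 = 3^2 · 34. (Sign doesn't affect v_p.) So v_3(306) = 2.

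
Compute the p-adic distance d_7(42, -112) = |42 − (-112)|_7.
d_7(42, -112) = 1/7

Step 1 — x − y = 42 − (-112) = 154. Step 2 — v_7(154) = 1 (factor: 154 = (7^1 · 22); the sign does not affect v_p). Step 3 — |x − y|_7 = 7^{-1} = 1/7.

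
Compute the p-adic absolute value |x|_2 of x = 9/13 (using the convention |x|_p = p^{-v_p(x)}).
|9/13|_2 = 1

Step 1 — compute v_2(x) by factoring powers of 2 out of the numerator and denominator: v_2(9/13) = 0. Step 2 — apply |x|_p = p^{-v_p(x)} = 2^{0} = 1.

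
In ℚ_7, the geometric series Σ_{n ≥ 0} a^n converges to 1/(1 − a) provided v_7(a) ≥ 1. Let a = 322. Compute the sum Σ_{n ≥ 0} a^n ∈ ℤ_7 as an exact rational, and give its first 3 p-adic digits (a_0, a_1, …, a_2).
Σ a^n = 1/(1 − a) = -1/321;  first 3 digits = (1, 4, 1)

v_7(a) = 1 ≥ 1, so the series converges in ℤ_7 to 1/(1 − a) = 1/(1 − 322) = -1/321. Expand this rational in ℤ_7: compute digits iteratively via d_i = x_i mod 7, x_{i+1} = (x_i − d_i)/7. The first 3 digits are (1, 4, 1).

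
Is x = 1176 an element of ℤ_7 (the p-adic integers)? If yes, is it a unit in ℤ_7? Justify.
x ∈ ℤ_7 but not a unit; v_7(x) = 2 > 0

ℤ_7 = {x ∈ ℚ_7 : v_7(x) ≥ 0} and ℤ_7^× = {x ∈ ℤ_7 : v_7(x) = 0}. Here v_7(1176) = v_7(num) − v_7(den) = 2; compare against these criteria.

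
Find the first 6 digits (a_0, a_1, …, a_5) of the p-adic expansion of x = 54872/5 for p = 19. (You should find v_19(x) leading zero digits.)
(a_0, …, a_5) = (0, 0, 0, 13, 7, 11)

v_19(54872/5) = 3, so a_0 = ... = a_2 = 0. Factor out: x = 19^3 · u with u = 8/5 a unit in ℤ_19. Expand u iteratively via a_{v+i} = u_i mod 19, u_{i+1} = (u_i − a_{v+i})/19:
  u_0 = 8/5;  a_3 = 13;  u_1 = (u_0 − 13)/19 = -3/5
  u_1 = -3/5;  a_4 = 7;  u_2 = (u_1 − 7)/19 = -2/5
  u_2 = -2/5;  a_5 = 11;  u_3 = (u_2 − 11)/19 = -3/5
Digits: (0, 0, 0, 13, 7, 11).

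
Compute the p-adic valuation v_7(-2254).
v_7(-2254) = 2

v_7(n) is the largest exponent k such that 7^k divides n. Factor out: -2254 = -7^2 · 46. (Sign doesn't affect v_p.) So v_7(-2254) = 2.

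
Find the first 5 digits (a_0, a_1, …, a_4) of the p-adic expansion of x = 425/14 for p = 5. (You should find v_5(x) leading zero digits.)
(a_0, …, a_4) = (0, 0, 3, 0, 1)

v_5(425/14) = 2, so a_0 = ... = a_1 = 0. Factor out: x = 5^2 · u with u = 17/14 a unit in ℤ_5. Expand u iteratively via a_{v+i} = u_i mod 5, u_{i+1} = (u_i − a_{v+i})/5:
  u_0 = 17/14;  a_2 = 3;  u_1 = (u_0 − 3)/5 = -5/14
  u_1 = -5/14;  a_3 = 0;  u_2 = (u_1 − 0)/5 = -1/14
  u_2 = -1/14;  a_4 = 1;  u_3 = (u_2 − 1)/5 = -3/14
Digits: (0, 0, 3, 0, 1).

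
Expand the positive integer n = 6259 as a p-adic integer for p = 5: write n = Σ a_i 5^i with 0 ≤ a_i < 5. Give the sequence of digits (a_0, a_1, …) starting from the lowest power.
(a_0, a_1, …) = (4, 1, 0, 0, 0, 2)

Repeated division by 5 gives the digits low-to-high: 6259 = 4 + 1·5^1 + 2·5^5. Digit sequence: (4, 1, 0, 0, 0, 2).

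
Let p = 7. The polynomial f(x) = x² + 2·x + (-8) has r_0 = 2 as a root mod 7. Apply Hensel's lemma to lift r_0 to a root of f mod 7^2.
r_1 = 2 (mod 49)

Hensel: r_{i+1} = r_i − f(r_i)·(f′(r_i))^{-1} mod 7^{i+2}, f′(x) = 2x + 2. Iterate:
  r_0 = 2 (mod 7)
  r_1 = 2 (mod 49)
Final: r = 2 satisfies f(r) ≡ 0 mod 7^2.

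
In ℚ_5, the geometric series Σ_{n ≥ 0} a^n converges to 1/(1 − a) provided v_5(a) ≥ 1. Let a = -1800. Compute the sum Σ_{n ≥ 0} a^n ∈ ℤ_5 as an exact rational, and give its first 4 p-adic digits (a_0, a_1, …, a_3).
Σ a^n = 1/(1 − a) = 1/1801;  first 4 digits = (1, 0, 3, 0)

v_5(a) = 2 ≥ 1, so the series converges in ℤ_5 to 1/(1 − a) = 1/(1 − (-1800)) = 1/1801. Expand this rational in ℤ_5: compute digits iteratively via d_i = x_i mod 5, x_{i+1} = (x_i − d_i)/5. The first 4 digits are (1, 0, 3, 0).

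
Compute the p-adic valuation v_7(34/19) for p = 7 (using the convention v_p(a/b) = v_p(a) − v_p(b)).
v_7(34/19) = 0

Factor powers of 7 from the numerator and denominator of the reduced fraction: 34 = 7^0 · 34 and 19 = 7^0 · 19. Apply v_p(a/b) = v_p(a) − v_p(b): v_7(34/19) = 0 − 0 = 0.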